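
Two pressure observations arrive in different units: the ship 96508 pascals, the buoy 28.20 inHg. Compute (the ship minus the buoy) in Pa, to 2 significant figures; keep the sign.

1000 Pa

the buoy: 28.20 inHg = 95496.17 Pa.
Difference: 96508.00 − 95496.17 = 1000 Pa.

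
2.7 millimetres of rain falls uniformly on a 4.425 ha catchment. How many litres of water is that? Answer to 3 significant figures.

Area: 4.425 ha = 44250 m².
1 mm over 1 m² is 1 L, so volume = 2.7 × 44250 = 119475 L ≈ 119000 L.

119000 litres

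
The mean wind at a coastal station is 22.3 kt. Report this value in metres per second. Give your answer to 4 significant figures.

11.47 m/s

1 kt = 0.514444 m/s, so 22.3 × 0.514444 = 11.47 m/s.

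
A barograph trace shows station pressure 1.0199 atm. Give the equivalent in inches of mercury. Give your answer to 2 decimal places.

30.52 inHg

1 atm = 29.9213 inHg, so 1.0199 × 29.9213 = 30.52 inHg.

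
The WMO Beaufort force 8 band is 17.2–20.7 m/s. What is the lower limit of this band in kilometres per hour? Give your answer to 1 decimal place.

61.9 km/h

17.2–20.7 m/s × 3.6 = 61.9–74.5 km/h.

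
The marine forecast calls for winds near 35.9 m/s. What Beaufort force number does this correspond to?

35.9 m/s lies in the Beaufort 12 band (hurricane force, ≥32.7 m/s).

Beaufort force 12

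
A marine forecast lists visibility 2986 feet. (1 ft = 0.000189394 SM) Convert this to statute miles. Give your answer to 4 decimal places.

1 ft = 0.000189394 SM, so 2986 × 0.000189394 = 0.5655 SM.

0.5655 SM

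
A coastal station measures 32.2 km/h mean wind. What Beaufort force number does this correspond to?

Beaufort force 5

32.2 km/h = 8.9 m/s, which is Beaufort 5 (fresh breeze, 8.0–10.7 m/s).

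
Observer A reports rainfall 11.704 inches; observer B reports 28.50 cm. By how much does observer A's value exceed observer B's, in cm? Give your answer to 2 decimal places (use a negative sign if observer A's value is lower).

observer A: 11.704 in = 29.7282 cm.
Difference: 29.7282 − 28.5000 = 1.23 cm.

1.23 cm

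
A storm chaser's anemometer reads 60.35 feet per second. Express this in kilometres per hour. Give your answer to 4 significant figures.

1 ft/s = 1.09728 km/h, so 60.35 × 1.09728 = 66.22 km/h.

66.22 km/h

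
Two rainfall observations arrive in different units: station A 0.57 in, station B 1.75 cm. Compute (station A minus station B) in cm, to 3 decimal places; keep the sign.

-0.302 cm

station A: 0.57 in = 1.44780 cm.
Difference: 1.44780 − 1.75000 = -0.302 cm.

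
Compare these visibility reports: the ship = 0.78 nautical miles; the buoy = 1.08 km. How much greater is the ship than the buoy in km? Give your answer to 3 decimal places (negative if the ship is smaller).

0.365 km

the ship: 0.78 nmi = 1.44456 km.
Difference: 1.44456 − 1.08000 = 0.365 km.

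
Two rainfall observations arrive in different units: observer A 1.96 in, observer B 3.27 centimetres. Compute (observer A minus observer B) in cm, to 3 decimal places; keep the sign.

1.708 cm

observer A: 1.96 in = 4.97840 cm.
Difference: 4.97840 − 3.27000 = 1.708 cm.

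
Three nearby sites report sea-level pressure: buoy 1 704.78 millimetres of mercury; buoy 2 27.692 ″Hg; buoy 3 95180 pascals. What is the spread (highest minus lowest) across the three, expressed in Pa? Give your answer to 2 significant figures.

1400 Pa

buoy 1: 704.78 mmHg = 93962.95 Pa.
buoy 2: 27.692 inHg = 93775.88 Pa.
Spread: 95180.00 − 93775.88 = 1400 Pa.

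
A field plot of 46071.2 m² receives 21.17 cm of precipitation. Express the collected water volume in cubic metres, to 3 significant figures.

9750 cubic metres

Depth: 21.17 cm × 10 = 211.7 mm.
1 mm over 1 m² is 1 L, so volume = 211.7 × 46071.2 = 9753273 L = 9750 m³.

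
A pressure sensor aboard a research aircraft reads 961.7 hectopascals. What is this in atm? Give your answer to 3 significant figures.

1 hPa = 0.000986923 atm, so 961.7 × 0.000986923 = 0.949 atm.

0.949 atm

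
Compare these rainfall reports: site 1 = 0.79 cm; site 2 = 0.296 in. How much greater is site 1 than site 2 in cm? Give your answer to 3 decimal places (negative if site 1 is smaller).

0.038 cm

site 2: 0.296 in = 0.75184 cm.
Difference: 0.79000 − 0.75184 = 0.038 cm.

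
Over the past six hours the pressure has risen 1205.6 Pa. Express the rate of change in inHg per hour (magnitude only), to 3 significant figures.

0.0593 inHg per hour

1205.6 Pa / 6 h × 0.0002953 inHg/Pa = 0.0593 inHg/h.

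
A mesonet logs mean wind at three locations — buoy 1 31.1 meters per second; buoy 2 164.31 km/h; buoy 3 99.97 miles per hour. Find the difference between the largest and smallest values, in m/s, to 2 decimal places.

buoy 2: 164.31 km/h = 45.6417 m/s.
buoy 3: 99.97 mph = 44.6906 m/s.
Spread: 45.6417 − 31.1000 = 14.54 m/s.

14.54 m/s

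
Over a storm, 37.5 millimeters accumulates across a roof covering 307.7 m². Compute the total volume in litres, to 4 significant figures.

1 mm over 1 m² is 1 L, so volume = 37.5 × 307.7 = 11538.75 L ≈ 11540 L.

11540 litres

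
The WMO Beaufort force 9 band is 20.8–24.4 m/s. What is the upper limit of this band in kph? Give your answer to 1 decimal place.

20.8–24.4 m/s × 3.6 = 74.9–87.8 km/h.

87.8 km/h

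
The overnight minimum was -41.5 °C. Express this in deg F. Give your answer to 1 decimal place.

°F = °C × 9/5 + 32 = -41.5 × 1.8 + 32 = -42.7 °F.

-42.7 °F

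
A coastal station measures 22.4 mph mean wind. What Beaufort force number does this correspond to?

22.4 mph = 10.0 m/s, which is Beaufort 5 (fresh breeze, 8.0–10.7 m/s).

Beaufort force 5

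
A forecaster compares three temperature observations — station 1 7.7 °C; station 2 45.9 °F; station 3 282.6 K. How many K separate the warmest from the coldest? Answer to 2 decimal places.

station 2: 45.9 °F = 7.722 °C.
station 3: 282.6 K = 9.450 °C.
Spread: 9.450 − 7.700 = 1.750 °C.

1.75 K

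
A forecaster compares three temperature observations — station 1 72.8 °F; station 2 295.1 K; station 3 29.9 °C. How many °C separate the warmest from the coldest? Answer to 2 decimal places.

station 1: 72.8 °F = 22.667 °C.
station 2: 295.1 K = 21.950 °C.
Spread: 29.900 − 21.950 = 7.950 °C.

7.95 °C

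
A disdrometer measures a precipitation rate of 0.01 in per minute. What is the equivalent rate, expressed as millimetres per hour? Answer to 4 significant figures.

15.24 mm/hour

0.01 in/minute × 25.4 mm/in × 60 minute/hour = 15.24 mm/hour.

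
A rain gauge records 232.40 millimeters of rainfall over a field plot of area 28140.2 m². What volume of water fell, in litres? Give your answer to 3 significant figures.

1 mm over 1 m² is 1 L, so volume = 232.4 × 28140.2 = 6539782.5 L ≈ 6540000 L.

6540000 litres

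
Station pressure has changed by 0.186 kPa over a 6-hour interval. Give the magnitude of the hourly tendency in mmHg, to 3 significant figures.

0.233 mmHg per hour

0.186 kPa / 6 h × 7.50062 mmHg/kPa = 0.233 mmHg/h.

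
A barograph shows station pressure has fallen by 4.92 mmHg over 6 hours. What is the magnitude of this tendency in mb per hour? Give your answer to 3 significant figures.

4.92 mmHg / 6 h × 1.33322 mb/mmHg = 1.09 mb/h.

1.09 mb per hour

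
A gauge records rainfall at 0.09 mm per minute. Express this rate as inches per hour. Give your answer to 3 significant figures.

0.213 in/hour

0.09 mm/minute × 0.0393701 in/mm × 60 minute/hour = 0.213 in/hour.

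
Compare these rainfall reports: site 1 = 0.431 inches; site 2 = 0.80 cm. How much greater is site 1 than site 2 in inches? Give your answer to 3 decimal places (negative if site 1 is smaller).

site 2: 0.80 cm = 0.31496 in.
Difference: 0.43100 − 0.31496 = 0.116 in.

0.116 in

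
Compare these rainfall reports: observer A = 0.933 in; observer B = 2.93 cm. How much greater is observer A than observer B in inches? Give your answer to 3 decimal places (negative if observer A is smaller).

observer B: 2.93 cm = 1.15354 in.
Difference: 0.93300 − 1.15354 = -0.221 in.

-0.221 in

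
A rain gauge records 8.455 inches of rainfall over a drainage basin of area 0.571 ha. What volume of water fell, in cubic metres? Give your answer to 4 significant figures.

1226 cubic metres

Depth: 8.455 in × 25.4 = 214.757 mm.
Area: 0.571 ha = 5710 m².
1 mm over 1 m² is 1 L, so volume = 214.757 × 5710 = 1226262.5 L = 1226 m³.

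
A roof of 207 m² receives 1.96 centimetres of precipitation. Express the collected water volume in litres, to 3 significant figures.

Depth: 1.96 cm × 10 = 19.6 mm.
1 mm over 1 m² is 1 L, so volume = 19.6 × 207 = 4057.2 L ≈ 4060 L.

4060 litres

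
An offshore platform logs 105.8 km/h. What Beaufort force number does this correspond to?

105.8 km/h = 29.4 m/s, which is Beaufort 11 (violent storm, 28.5–32.6 m/s).

Beaufort force 11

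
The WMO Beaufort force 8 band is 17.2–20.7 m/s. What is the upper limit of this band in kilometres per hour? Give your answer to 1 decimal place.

17.2–20.7 m/s × 3.6 = 61.9–74.5 km/h.

74.5 km/h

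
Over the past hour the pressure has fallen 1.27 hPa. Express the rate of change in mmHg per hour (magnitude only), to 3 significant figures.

1.27 hPa / 1 h × 0.750062 mmHg/hPa = 0.953 mmHg/h.

0.953 mmHg per hour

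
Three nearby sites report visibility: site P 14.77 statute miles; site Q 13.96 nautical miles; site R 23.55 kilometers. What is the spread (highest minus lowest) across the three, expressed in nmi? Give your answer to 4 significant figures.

1.244 nmi

site P: 14.77 SM = 12.83478 nmi.
site R: 23.55 km = 12.71598 nmi.
Spread: 13.96000 − 12.71598 = 1.244 nmi.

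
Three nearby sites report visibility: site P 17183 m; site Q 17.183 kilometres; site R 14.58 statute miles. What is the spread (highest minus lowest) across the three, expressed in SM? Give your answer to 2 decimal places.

3.90 SM

site P: 17183 m = 10.6770 SM.
site Q: 17.183 km = 10.6770 SM.
Spread: 14.5800 − 10.6770 = 3.90 SM.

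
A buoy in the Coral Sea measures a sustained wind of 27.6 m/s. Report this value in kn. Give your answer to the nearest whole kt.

1 m/s = 1.94384 kt, so 27.6 × 1.94384 = 54 kt.

54 kt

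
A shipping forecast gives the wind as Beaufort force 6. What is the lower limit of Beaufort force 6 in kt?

Beaufort 6 (strong breeze) spans 22–27 knots.

22 kt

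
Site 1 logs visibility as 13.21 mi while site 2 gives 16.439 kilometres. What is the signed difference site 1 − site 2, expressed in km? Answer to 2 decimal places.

site 1: 13.21 SM = 21.2594 km.
Difference: 21.2594 − 16.4390 = 4.82 km.

4.82 km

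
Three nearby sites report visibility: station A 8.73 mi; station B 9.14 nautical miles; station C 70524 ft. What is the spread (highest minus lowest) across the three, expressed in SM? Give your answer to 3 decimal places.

station B: 9.14 nmi = 10.51812 SM.
station C: 70524 ft = 13.35682 SM.
Spread: 13.35682 − 8.73000 = 4.627 SM.

4.627 SM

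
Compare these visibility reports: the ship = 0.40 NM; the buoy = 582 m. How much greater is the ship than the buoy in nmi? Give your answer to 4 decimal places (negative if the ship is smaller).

0.0857 nmi

the buoy: 582 m = 0.314255 nmi.
Difference: 0.400000 − 0.314255 = 0.0857 nmi.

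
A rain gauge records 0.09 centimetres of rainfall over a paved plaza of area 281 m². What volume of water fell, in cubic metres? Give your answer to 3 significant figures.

0.253 cubic metres

Depth: 0.09 cm × 10 = 0.9 mm.
1 mm over 1 m² is 1 L, so volume = 0.9 × 281 = 252.9 L = 0.253 m³.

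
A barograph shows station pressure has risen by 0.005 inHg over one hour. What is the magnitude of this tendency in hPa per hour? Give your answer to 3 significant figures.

0.169 hPa per hour

0.005 inHg / 1 h × 33.8639 hPa/inHg = 0.169 hPa/h.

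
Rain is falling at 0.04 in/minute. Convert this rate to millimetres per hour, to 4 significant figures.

60.96 mm/hour

0.04 in/minute × 25.4 mm/in × 60 minute/hour = 60.96 mm/hour.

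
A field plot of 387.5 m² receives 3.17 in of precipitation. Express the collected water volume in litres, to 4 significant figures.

Depth: 3.17 in × 25.4 = 80.518 mm.
1 mm over 1 m² is 1 L, so volume = 80.518 × 387.5 = 31200.725 L ≈ 31200 L.

31200 litres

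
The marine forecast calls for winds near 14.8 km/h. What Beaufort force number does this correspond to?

Beaufort force 3

14.8 km/h = 4.1 m/s, which is Beaufort 3 (gentle breeze, 3.4–5.4 m/s).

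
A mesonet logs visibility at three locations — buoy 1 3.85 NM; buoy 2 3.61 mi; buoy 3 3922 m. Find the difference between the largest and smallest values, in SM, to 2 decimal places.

1.99 SM

buoy 1: 3.85 nmi = 4.4305 SM.
buoy 3: 3922 m = 2.4370 SM.
Spread: 4.4305 − 2.4370 = 1.99 SM.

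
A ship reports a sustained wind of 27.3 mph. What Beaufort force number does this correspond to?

27.3 mph = 12.2 m/s, which is Beaufort 6 (strong breeze, 10.8–13.8 m/s).

Beaufort force 6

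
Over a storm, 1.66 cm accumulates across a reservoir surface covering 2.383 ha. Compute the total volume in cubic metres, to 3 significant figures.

Depth: 1.66 cm × 10 = 16.6 mm.
Area: 2.383 ha = 23830 m².
1 mm over 1 m² is 1 L, so volume = 16.6 × 23830 = 395578 L = 396 m³.

396 cubic metres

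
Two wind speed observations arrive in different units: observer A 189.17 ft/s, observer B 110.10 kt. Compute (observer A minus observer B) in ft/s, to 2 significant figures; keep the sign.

observer B: 110.10 kt = 185.828 ft/s.
Difference: 189.170 − 185.828 = 3.3 ft/s.

3.3 ft/s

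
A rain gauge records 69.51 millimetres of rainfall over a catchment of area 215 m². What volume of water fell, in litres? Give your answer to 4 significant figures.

1 mm over 1 m² is 1 L, so volume = 69.51 × 215 = 14944.65 L ≈ 14940 L.

14940 litres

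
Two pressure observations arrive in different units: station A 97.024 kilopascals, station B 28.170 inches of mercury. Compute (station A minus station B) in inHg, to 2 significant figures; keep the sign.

station A: 97.024 kPa = 28.6512 inHg.
Difference: 28.6512 − 28.1700 = 0.48 inHg.

0.48 inHg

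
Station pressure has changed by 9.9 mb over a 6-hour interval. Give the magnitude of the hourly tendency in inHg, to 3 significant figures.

0.0487 inHg per hour

9.9 mb / 6 h × 0.02953 inHg/mb = 0.0487 inHg/h.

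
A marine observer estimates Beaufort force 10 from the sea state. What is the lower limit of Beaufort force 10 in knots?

Beaufort 10 (storm) spans 48–55 knots.

48 kt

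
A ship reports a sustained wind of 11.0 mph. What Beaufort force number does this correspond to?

11.0 mph = 4.9 m/s, which is Beaufort 3 (gentle breeze, 3.4–5.4 m/s).

Beaufort force 3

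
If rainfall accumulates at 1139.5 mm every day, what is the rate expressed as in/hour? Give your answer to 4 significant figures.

1.869 in/hour

1139.5 mm/day × 0.0393701 in/mm × 0.0416667 day/hour = 1.869 in/hour.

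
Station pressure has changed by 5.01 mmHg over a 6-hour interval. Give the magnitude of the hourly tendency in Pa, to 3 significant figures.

111 Pa per hour

5.01 mmHg / 6 h × 133.322 Pa/mmHg = 111 Pa/h.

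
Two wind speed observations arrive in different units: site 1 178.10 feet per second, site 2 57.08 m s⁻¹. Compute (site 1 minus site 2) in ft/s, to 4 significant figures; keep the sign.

site 2: 57.08 m/s = 187.27034 ft/s.
Difference: 178.10000 − 187.27034 = -9.170 ft/s.

-9.170 ft/s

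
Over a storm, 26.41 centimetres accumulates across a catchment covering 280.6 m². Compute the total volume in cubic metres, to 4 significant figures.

Depth: 26.41 cm × 10 = 264.1 mm.
1 mm over 1 m² is 1 L, so volume = 264.1 × 280.6 = 74106.46 L = 74.11 m³.

74.11 cubic metres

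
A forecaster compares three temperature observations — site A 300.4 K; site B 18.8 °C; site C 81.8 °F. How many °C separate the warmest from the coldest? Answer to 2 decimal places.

8.87 °C

site A: 300.4 K = 27.250 °C.
site C: 81.8 °F = 27.667 °C.
Spread: 27.667 − 18.800 = 8.867 °C.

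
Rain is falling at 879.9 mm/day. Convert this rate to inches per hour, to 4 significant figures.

1.443 in/hour

879.9 mm/day × 0.0393701 in/mm × 0.0416667 day/hour = 1.443 in/hour.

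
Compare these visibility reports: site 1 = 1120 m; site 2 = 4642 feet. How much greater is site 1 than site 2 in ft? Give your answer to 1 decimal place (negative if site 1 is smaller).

site 1: 1120 m = 3674.541 ft.
Difference: 3674.541 − 4642.000 = -967.5 ft.

-967.5 ft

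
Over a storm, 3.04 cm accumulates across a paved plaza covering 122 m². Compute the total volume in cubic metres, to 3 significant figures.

3.71 cubic metres

Depth: 3.04 cm × 10 = 30.4 mm.
1 mm over 1 m² is 1 L, so volume = 30.4 × 122 = 3708.8 L = 3.71 m³.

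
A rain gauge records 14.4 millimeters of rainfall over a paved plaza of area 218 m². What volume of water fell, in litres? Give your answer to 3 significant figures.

1 mm over 1 m² is 1 L, so volume = 14.4 × 218 = 3139.2 L ≈ 3140 L.

3140 litres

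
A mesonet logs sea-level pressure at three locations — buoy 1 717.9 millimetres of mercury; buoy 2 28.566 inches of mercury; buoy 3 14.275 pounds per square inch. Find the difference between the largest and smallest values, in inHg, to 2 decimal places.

0.80 inHg

buoy 1: 717.9 mmHg = 28.2638 inHg.
buoy 3: 14.275 psi = 29.0642 inHg.
Spread: 29.0642 − 28.2638 = 0.80 inHg.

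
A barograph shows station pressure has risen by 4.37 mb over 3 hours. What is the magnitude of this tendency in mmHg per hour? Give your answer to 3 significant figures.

4.37 mb / 3 h × 0.750062 mmHg/mb = 1.09 mmHg/h.

1.09 mmHg per hour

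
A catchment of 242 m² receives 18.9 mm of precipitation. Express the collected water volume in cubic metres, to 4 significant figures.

1 mm over 1 m² is 1 L, so volume = 18.9 × 242 = 4573.8 L = 4.574 m³.

4.574 cubic metres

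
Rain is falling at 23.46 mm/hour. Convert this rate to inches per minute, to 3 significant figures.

0.0154 in/minute

23.46 mm/hour × 0.0393701 in/mm × 0.0166667 hour/minute = 0.0154 in/minute.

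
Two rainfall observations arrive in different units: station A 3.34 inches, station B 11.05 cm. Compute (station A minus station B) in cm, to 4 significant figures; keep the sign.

station A: 3.34 in = 8.48360 cm.
Difference: 8.48360 − 11.05000 = -2.566 cm.

-2.566 cm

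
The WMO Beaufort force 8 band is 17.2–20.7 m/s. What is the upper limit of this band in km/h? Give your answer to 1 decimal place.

74.5 km/h

17.2–20.7 m/s × 3.6 = 61.9–74.5 km/h.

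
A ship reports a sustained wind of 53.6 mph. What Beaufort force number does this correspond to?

53.6 mph = 24.0 m/s, which is Beaufort 9 (strong gale, 20.8–24.4 m/s).

Beaufort force 9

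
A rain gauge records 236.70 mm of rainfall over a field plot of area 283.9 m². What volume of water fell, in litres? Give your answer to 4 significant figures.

1 mm over 1 m² is 1 L, so volume = 236.7 × 283.9 = 67199.13 L ≈ 67200 L.

67200 litres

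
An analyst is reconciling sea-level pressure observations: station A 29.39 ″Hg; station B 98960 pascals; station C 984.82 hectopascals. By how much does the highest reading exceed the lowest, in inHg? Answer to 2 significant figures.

0.31 inHg

station B: 98960 Pa = 29.2229 inHg.
station C: 984.82 hPa = 29.0817 inHg.
Spread: 29.3900 − 29.0817 = 0.31 inHg.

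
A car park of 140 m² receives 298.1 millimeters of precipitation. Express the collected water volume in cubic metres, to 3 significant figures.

1 mm over 1 m² is 1 L, so volume = 298.1 × 140 = 41734 L = 41.7 m³.

41.7 cubic metres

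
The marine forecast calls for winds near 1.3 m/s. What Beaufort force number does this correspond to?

Beaufort force 1

1.3 m/s lies in the Beaufort 1 band (light air, 0.3–1.5 m/s).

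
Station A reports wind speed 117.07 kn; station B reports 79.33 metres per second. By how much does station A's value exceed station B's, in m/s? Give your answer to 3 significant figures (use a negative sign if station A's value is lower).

station A: 117.07 kt = 60.226 m/s.
Difference: 60.226 − 79.330 = -19.1 m/s.

-19.1 m/s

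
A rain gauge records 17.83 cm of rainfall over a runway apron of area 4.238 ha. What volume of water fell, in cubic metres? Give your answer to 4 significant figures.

7556 cubic metres

Depth: 17.83 cm × 10 = 178.3 mm.
Area: 4.238 ha = 42380 m².
1 mm over 1 m² is 1 L, so volume = 178.3 × 42380 = 7556354 L = 7556 m³.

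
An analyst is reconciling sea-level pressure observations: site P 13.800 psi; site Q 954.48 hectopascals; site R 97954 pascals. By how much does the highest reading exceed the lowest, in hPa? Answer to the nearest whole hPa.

site P: 13.800 psi = 951.48 hPa.
site R: 97954 Pa = 979.54 hPa.
Spread: 979.54 − 951.48 = 28 hPa.

28 hPa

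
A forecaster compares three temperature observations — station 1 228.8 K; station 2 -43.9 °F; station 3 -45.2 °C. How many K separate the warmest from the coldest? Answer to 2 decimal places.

3.03 K

station 1: 228.8 K = -44.350 °C.
station 2: -43.9 °F = -42.167 °C.
Spread: (-42.167) − (-45.200) = 3.033 °C.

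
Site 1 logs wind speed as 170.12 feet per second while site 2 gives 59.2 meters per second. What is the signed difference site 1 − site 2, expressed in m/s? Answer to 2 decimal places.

site 1: 170.12 ft/s = 51.8526 m/s.
Difference: 51.8526 − 59.2000 = -7.35 m/s.

-7.35 m/s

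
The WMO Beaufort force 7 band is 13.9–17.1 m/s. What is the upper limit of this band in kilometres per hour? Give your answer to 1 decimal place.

61.6 km/h

13.9–17.1 m/s × 3.6 = 50.0–61.6 km/h.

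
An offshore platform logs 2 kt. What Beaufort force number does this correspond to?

2 kt lies in the Beaufort 1 band (light air, 1–3 kt).

Beaufort force 1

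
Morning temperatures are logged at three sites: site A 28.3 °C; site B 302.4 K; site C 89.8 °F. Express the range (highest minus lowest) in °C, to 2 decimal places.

3.81 °C

site B: 302.4 K = 29.250 °C.
site C: 89.8 °F = 32.111 °C.
Spread: 32.111 − 28.300 = 3.811 °C.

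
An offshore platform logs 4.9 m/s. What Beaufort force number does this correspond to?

4.9 m/s lies in the Beaufort 3 band (gentle breeze, 3.4–5.4 m/s).

Beaufort force 3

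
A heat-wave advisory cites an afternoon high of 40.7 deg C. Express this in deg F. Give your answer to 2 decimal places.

°F = °C × 9/5 + 32 = 40.7 × 1.8 + 32 = 105.26 °F.

105.26 °F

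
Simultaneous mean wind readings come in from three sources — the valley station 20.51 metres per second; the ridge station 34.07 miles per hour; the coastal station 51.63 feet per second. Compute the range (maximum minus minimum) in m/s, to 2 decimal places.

5.28 m/s

the ridge station: 34.07 mph = 15.2307 m/s.
the coastal station: 51.63 ft/s = 15.7368 m/s.
Spread: 20.5100 − 15.2307 = 5.28 m/s.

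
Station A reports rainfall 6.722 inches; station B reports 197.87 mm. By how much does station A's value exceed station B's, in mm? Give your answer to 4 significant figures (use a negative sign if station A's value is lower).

station A: 6.722 in = 170.7388 mm.
Difference: 170.7388 − 197.8700 = -27.13 mm.

-27.13 mm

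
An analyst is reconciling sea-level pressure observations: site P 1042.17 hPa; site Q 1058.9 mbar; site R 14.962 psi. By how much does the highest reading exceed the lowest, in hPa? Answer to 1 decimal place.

site Q: 1058.9 mb = 1058.900 hPa.
site R: 14.962 psi = 1031.594 hPa.
Spread: 1058.900 − 1031.594 = 27.3 hPa.

27.3 hPa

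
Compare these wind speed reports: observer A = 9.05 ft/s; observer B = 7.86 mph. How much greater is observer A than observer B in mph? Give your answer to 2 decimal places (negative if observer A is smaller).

observer A: 9.05 ft/s = 6.1705 mph.
Difference: 6.1705 − 7.8600 = -1.69 mph.

-1.69 mph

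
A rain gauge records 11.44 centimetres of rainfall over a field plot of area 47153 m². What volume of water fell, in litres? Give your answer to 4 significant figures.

Depth: 11.44 cm × 10 = 114.4 mm.
1 mm over 1 m² is 1 L, so volume = 114.4 × 47153 = 5394303.2 L ≈ 5394000 L.

5394000 litres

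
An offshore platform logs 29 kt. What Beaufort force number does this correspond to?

29 kt lies in the Beaufort 7 band (near gale, 28–33 kt).

Beaufort force 7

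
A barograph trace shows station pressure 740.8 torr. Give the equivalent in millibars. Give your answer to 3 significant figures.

988 mb

1 mmHg = 1.33322 mb, so 740.8 × 1.33322 = 988 mb.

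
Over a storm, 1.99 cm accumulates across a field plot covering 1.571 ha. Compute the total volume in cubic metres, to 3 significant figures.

Depth: 1.99 cm × 10 = 19.9 mm.
Area: 1.571 ha = 15710 m².
1 mm over 1 m² is 1 L, so volume = 19.9 × 15710 = 312629 L = 313 m³.

313 cubic metres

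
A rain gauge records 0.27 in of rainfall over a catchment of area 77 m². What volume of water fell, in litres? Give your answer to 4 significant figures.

528.1 litres

Depth: 0.27 in × 25.4 = 6.858 mm.
1 mm over 1 m² is 1 L, so volume = 6.858 × 77 = 528.066 L ≈ 528.1 L.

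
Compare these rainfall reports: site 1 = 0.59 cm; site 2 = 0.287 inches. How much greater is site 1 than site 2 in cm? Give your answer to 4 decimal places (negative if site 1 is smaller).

-0.1390 cm

site 2: 0.287 in = 0.728980 cm.
Difference: 0.590000 − 0.728980 = -0.1390 cm.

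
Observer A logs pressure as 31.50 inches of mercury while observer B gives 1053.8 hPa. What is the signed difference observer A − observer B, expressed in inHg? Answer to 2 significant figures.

0.38 inHg

observer B: 1053.8 hPa = 31.1187 inHg.
Difference: 31.5000 − 31.1187 = 0.38 inHg.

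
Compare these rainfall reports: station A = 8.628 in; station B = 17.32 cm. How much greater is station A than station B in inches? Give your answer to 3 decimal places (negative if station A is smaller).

station B: 17.32 cm = 6.81890 in.
Difference: 8.62800 − 6.81890 = 1.809 in.

1.809 in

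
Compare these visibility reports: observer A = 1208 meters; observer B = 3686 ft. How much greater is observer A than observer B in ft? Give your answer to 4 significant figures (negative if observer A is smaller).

observer A: 1208 m = 3963.255 ft.
Difference: 3963.255 − 3686.000 = 277.3 ft.

277.3 ft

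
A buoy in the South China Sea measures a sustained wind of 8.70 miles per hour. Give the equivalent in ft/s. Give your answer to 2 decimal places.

1 mph = 1.46667 ft/s, so 8.70 × 1.46667 = 12.76 ft/s.

12.76 ft/s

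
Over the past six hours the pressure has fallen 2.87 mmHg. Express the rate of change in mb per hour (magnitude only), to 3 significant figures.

2.87 mmHg / 6 h × 1.33322 mb/mmHg = 0.638 mb/h.

0.638 mb per hour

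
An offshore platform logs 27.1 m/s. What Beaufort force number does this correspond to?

Beaufort force 10

27.1 m/s lies in the Beaufort 10 band (storm, 24.5–28.4 m/s).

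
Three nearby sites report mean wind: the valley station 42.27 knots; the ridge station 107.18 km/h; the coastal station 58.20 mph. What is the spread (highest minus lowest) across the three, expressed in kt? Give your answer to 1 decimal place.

the ridge station: 107.18 km/h = 57.873 kt.
the coastal station: 58.20 mph = 50.574 kt.
Spread: 57.873 − 42.270 = 15.6 kt.

15.6 kt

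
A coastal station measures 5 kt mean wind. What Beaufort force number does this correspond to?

Beaufort force 2

5 kt lies in the Beaufort 2 band (light breeze, 4–6 kt).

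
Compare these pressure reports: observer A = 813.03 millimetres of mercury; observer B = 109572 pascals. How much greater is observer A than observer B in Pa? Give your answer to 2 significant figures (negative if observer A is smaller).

-1200 Pa

observer A: 813.03 mmHg = 108395.10 Pa.
Difference: 108395.10 − 109572.00 = -1200 Pa.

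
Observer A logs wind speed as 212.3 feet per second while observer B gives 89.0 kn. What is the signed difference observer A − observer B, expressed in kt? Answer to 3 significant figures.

36.8 kt

observer A: 212.3 ft/s = 125.784 kt.
Difference: 125.784 − 89.000 = 36.8 kt.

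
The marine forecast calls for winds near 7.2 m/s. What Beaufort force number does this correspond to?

7.2 m/s lies in the Beaufort 4 band (moderate breeze, 5.5–7.9 m/s).

Beaufort force 4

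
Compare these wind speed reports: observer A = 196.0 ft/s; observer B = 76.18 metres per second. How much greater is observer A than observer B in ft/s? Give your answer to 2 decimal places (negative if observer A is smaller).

observer B: 76.18 m/s = 249.9344 ft/s.
Difference: 196.0000 − 249.9344 = -53.93 ft/s.

-53.93 ft/s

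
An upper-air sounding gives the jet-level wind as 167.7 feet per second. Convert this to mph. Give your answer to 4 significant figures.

114.3 mph

1 ft/s = 0.681818 mph, so 167.7 × 0.681818 = 114.3 mph.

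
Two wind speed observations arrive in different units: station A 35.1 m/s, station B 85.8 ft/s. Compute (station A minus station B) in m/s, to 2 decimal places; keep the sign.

8.95 m/s

station B: 85.8 ft/s = 26.1518 m/s.
Difference: 35.1000 − 26.1518 = 8.95 m/s.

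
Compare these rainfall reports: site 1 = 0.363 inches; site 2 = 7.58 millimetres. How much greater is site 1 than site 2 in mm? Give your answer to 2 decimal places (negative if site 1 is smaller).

1.64 mm

site 1: 0.363 in = 9.2202 mm.
Difference: 9.2202 − 7.5800 = 1.64 mm.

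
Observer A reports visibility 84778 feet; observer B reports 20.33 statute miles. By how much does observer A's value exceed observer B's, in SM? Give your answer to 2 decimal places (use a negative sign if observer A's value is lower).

observer A: 84778 ft = 16.0564 SM.
Difference: 16.0564 − 20.3300 = -4.27 SM.

-4.27 SM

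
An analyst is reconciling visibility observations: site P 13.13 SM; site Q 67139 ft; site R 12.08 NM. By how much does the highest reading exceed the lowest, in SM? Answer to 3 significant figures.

1.19 SM

site Q: 67139 ft = 12.7157 SM.
site R: 12.08 nmi = 13.9014 SM.
Spread: 13.9014 − 12.7157 = 1.19 SM.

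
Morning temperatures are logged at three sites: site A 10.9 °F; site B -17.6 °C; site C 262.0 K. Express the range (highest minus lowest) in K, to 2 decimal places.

6.45 K

site A: 10.9 °F = -11.722 °C.
site C: 262.0 K = -11.150 °C.
Spread: (-11.150) − (-17.600) = 6.450 °C.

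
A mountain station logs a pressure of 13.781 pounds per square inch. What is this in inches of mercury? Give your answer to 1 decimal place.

28.1 inHg

1 psi = 2.03602 inHg, so 13.781 × 2.03602 = 28.1 inHg.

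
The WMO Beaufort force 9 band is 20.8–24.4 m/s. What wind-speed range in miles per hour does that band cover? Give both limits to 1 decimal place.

46.5 to 54.6 mph

20.8–24.4 m/s × 2.237 = 46.5–54.6 mph.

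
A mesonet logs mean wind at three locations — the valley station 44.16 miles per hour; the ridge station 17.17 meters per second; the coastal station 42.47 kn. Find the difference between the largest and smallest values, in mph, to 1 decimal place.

the ridge station: 17.17 m/s = 38.408 mph.
the coastal station: 42.47 kt = 48.874 mph.
Spread: 48.874 − 38.408 = 10.5 mph.

10.5 mph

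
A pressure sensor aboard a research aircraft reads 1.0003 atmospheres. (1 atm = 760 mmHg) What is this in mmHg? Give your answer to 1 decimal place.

760.2 mmHg

1 atm = 760 mmHg, so 1.0003 × 760 = 760.2 mmHg.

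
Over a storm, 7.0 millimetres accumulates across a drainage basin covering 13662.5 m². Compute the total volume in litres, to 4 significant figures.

1 mm over 1 m² is 1 L, so volume = 7 × 13662.5 = 95637.5 L ≈ 95640 L.

95640 litres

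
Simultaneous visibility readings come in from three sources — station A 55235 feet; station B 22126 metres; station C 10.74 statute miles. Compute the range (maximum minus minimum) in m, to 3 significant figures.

station A: 55235 ft = 16835.63 m.
station C: 10.74 SM = 17284.35 m.
Spread: 22126.00 − 16835.63 = 5290 m.

5290 m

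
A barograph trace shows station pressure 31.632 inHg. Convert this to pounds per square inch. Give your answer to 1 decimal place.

15.5 psi

1 inHg = 0.491154 psi, so 31.632 × 0.491154 = 15.5 psi.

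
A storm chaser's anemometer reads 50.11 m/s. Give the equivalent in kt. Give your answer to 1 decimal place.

1 m/s = 1.94384 kt, so 50.11 × 1.94384 = 97.4 kt.

97.4 kt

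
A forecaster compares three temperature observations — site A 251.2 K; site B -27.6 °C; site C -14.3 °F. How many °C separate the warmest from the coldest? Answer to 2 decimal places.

site A: 251.2 K = -21.950 °C.
site C: -14.3 °F = -25.722 °C.
Spread: (-21.950) − (-27.600) = 5.650 °C.

5.65 °C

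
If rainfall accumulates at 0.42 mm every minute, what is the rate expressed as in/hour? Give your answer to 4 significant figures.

0.42 mm/minute × 0.0393701 in/mm × 60 minute/hour = 0.9921 in/hour.

0.9921 in/hour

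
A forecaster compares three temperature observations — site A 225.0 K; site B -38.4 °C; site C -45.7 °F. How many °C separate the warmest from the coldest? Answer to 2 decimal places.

9.75 °C

site A: 225.0 K = -48.150 °C.
site C: -45.7 °F = -43.167 °C.
Spread: (-38.400) − (-48.150) = 9.750 °C.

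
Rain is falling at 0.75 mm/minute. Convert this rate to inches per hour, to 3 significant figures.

0.75 mm/minute × 0.0393701 in/mm × 60 minute/hour = 1.77 in/hour.

1.77 in/hour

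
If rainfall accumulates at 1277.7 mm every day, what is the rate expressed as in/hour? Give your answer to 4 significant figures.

1277.7 mm/day × 0.0393701 in/mm × 0.0416667 day/hour = 2.096 in/hour.

2.096 in/hour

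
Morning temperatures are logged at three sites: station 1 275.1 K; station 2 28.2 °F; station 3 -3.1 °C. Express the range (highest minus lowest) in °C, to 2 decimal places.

station 1: 275.1 K = 1.950 °C.
station 2: 28.2 °F = -2.111 °C.
Spread: 1.950 − (-3.100) = 5.050 °C.

5.05 °C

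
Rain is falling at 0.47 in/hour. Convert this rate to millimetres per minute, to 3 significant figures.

0.47 in/hour × 25.4 mm/in × 0.0166667 hour/minute = 0.199 mm/minute.

0.199 mm/minute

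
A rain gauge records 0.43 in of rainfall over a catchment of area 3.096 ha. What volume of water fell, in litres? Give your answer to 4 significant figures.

Depth: 0.43 in × 25.4 = 10.922 mm.
Area: 3.096 ha = 30960 m².
1 mm over 1 m² is 1 L, so volume = 10.922 × 30960 = 338145.12 L ≈ 338100 L.

338100 litres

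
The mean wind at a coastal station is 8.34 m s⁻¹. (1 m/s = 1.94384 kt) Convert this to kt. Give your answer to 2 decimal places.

1 m/s = 1.94384 kt, so 8.34 × 1.94384 = 16.21 kt.

16.21 kt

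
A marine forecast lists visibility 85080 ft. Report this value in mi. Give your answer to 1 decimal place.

1 ft = 0.000189394 SM, so 85080 × 0.000189394 = 16.1 SM.

16.1 SM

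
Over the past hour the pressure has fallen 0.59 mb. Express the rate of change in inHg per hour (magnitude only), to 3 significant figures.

0.0174 inHg per hour

0.59 mb / 1 h × 0.02953 inHg/mb = 0.0174 inHg/h.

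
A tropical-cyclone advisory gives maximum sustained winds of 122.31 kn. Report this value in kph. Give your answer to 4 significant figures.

226.5 km/h

1 kt = 1.852 km/h, so 122.31 × 1.852 = 226.5 km/h.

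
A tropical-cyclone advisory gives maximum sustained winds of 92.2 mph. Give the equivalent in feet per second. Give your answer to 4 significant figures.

135.2 ft/s

1 mph = 1.46667 ft/s, so 92.2 × 1.46667 = 135.2 ft/s.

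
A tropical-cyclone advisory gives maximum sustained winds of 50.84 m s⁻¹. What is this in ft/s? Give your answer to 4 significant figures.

166.8 ft/s

1 m/s = 3.28084 ft/s, so 50.84 × 3.28084 = 166.8 ft/s.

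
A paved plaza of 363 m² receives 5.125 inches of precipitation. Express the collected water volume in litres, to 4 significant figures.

47250 litres

Depth: 5.125 in × 25.4 = 130.175 mm.
1 mm over 1 m² is 1 L, so volume = 130.175 × 363 = 47253.525 L ≈ 47250 L.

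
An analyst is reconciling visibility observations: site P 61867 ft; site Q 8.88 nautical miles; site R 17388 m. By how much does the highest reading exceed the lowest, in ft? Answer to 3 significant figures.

7910 ft

site Q: 8.88 nmi = 53955.91 ft.
site R: 17388 m = 57047.24 ft.
Spread: 61867.00 − 53955.91 = 7910 ft.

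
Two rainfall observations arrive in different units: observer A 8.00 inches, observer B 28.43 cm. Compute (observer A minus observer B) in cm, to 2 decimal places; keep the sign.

-8.11 cm

observer A: 8.00 in = 20.3200 cm.
Difference: 20.3200 − 28.4300 = -8.11 cm.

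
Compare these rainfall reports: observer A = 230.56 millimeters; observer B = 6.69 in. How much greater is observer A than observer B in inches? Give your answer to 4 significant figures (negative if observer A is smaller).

2.387 in

observer A: 230.56 mm = 9.07717 in.
Difference: 9.07717 − 6.69000 = 2.387 in.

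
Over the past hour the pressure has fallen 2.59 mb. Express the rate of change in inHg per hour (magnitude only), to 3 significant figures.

0.0765 inHg per hour

2.59 mb / 1 h × 0.02953 inHg/mb = 0.0765 inHg/h.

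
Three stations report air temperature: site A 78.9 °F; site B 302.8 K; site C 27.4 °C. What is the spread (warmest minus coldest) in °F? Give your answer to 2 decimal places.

6.47 °F

site A: 78.9 °F = 26.056 °C.
site B: 302.8 K = 29.650 °C.
Spread: 29.650 − 26.056 = 3.594 °C = 6.47 °F.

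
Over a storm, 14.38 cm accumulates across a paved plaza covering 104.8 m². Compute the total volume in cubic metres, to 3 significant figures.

Depth: 14.38 cm × 10 = 143.8 mm.
1 mm over 1 m² is 1 L, so volume = 143.8 × 104.8 = 15070.24 L = 15.1 m³.

15.1 cubic metres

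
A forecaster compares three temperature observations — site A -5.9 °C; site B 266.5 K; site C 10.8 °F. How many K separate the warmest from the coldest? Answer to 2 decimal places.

5.88 K

site B: 266.5 K = -6.650 °C.
site C: 10.8 °F = -11.778 °C.
Spread: (-5.900) − (-11.778) = 5.878 °C.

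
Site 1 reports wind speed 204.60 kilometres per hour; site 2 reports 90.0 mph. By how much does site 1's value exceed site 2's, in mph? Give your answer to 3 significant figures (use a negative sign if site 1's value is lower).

site 1: 204.60 km/h = 127.133 mph.
Difference: 127.133 − 90.000 = 37.1 mph.

37.1 mph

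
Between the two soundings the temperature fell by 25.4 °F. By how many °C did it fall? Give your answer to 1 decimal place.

For a temperature change the 32° offset cancels: Δ°C = 25.4 × 0.5556 = 14.1 °C.

14.1 °C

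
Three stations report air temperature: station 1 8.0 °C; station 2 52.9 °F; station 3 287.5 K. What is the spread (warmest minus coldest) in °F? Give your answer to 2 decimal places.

station 2: 52.9 °F = 11.611 °C.
station 3: 287.5 K = 14.350 °C.
Spread: 14.350 − 8.000 = 6.350 °C = 11.43 °F.

11.43 °F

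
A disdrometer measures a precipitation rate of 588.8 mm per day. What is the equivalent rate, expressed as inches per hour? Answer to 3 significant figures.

0.966 in/hour

588.8 mm/day × 0.0393701 in/mm × 0.0416667 day/hour = 0.966 in/hour.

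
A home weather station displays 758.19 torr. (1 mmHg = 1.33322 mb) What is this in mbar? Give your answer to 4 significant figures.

1011 mb

1 mmHg = 1.33322 mb, so 758.19 × 1.33322 = 1011 mb.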